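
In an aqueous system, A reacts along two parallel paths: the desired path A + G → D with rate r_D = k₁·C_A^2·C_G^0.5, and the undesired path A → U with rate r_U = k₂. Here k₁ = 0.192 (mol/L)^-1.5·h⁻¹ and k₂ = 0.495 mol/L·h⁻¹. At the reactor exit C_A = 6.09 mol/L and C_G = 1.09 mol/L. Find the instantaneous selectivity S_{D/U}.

15.0

S_{D/U} = r_D/r_U = (k₁·C_A^2·C_G^0.5)/(k₂) = (k₁/k₂)·C_A^2·C_G^0.5.
= (0.192×6.090^2×1.090^0.5) / (0.495) = 7.434/0.4950 = 15.0.
Since the desired path is higher order in A, keeping C_A high (PFR or concentrated feed) favours D.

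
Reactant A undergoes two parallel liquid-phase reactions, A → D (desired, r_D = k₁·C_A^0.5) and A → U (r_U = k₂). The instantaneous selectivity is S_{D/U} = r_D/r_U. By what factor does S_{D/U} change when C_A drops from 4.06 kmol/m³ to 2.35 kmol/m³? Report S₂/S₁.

0.761

S_{D/U} = (k₁/k₂)·C_A^0.5, so S₂/S₁ = (C_{A,2}/C_{A,1})^0.5.
= (2.35/4.06)^0.5 = (0.5788)^0.5 = 0.761.
Selectivity toward D falls as C_A falls — high-concentration operation is favoured.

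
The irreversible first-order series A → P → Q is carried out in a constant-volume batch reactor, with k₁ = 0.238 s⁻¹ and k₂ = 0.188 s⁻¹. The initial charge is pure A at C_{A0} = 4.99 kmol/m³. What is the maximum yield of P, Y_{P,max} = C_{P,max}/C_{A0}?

Evaluating C_P at t_opt = ln(k₂/k₁)/(k₂−k₁) gives C_{P,max}/C_{A0} = (k₁/k₂)^[k₂/(k₂−k₁)].
= (0.238/0.188)^(0.188/(0.188−0.238)) = (1.266)^(-3.760) = 0.4120.

0.412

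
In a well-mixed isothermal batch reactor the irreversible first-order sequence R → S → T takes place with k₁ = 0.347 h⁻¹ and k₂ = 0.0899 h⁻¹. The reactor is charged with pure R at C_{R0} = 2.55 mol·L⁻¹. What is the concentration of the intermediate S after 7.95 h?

For first-order series with pure R initially, C_S(t) = k₁C_{R0}/(k₂−k₁)·(e^(−k₁t) − e^(−k₂t)).
e^(−k₁t) = e^(−0.347×7.95) = e^(−2.759) = 0.06338; e^(−k₂t) = e^(−0.7147) = 0.4893.
C_S = 0.347×2.55/(0.0899−0.347) × (0.06338−0.4893) = (-3.442)×(-0.4260) = 1.466 mol·L⁻¹.

1.47 mol·L⁻¹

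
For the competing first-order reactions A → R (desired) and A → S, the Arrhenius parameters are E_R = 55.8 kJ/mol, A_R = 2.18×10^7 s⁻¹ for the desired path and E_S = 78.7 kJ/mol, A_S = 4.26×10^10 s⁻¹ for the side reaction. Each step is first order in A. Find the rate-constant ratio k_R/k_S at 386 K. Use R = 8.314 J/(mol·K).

With equal orders, S_{R/S} = k_R/k_S = (A_R/A_S)·exp[(E_S−E_R)/(RT)].
(E_S−E_R)/(RT) = (78.7−55.8)×10³/(8.314×386) = 22900/3209 = 7.136.
k_R/k_S = (2.18×10^7/4.26×10^10)·exp(7.136) = 5.117×10^-4 × 1256 = 0.643.
Since E_R < E_S, lowering the temperature improves selectivity toward R.

0.643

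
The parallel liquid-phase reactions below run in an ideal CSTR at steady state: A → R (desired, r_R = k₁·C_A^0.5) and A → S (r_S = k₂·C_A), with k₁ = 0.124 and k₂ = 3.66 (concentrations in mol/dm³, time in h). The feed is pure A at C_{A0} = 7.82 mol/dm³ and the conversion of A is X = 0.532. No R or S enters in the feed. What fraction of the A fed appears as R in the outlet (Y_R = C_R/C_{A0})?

0.00926

Exit C_A = C_{A0}(1−X) = 7.82×0.468 = 3.660 mol/dm³.
Rates in a CSTR are evaluated at the outlet concentration: r_R = 0.124×3.660^0.5 = 0.2372, r_S = 3.66×3.660 = 13.39.
Fraction of consumed A going to R: r_R/(r_R+r_S) = 0.01740.
C_R = 0.01740·C_{A0}·X = 0.01740×7.82×0.532 = 0.0724 mol/dm³; Y_R = C_R/C_{A0} = 0.00926.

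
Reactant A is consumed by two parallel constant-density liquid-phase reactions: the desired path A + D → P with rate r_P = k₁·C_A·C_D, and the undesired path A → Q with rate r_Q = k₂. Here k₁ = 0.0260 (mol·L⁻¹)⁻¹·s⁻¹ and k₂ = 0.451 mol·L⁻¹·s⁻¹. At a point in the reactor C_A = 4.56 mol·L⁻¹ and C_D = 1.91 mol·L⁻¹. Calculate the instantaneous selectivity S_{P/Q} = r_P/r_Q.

S_{P/Q} = r_P/r_Q = (k₁·C_A·C_D)/(k₂) = (k₁/k₂)·C_A·C_D.
= (0.0260×4.560×1.910) / (0.451) = 0.2264/0.4510 = 0.502.
Since the desired path is higher order in A, keeping C_A high (PFR or concentrated feed) favours P.

0.502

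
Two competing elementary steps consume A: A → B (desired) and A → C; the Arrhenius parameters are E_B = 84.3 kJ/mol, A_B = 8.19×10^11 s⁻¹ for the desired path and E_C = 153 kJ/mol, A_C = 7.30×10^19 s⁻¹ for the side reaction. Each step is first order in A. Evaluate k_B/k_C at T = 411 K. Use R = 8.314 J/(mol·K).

6.05

k_B/k_C = (A_B/A_C)·exp[−(E_B−E_C)/(RT)] = (A_B/A_C)·exp[(E_C−E_B)/(RT)].
(E_C−E_B)/(RT) = (153−84.3)×10³/(8.314×411) = 68700/3417 = 20.11.
k_B/k_C = (8.19×10^11/7.30×10^19)·exp(20.11) = 1.122×10^-8 × 5.389×10^8 = 6.05.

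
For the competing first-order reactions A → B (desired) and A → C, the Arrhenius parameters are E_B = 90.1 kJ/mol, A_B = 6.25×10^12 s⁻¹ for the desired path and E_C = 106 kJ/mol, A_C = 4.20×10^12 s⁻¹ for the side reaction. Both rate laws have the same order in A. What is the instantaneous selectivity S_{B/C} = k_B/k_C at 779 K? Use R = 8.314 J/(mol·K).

Since both paths have the same order in A, the concentration cancels and S_{B/C} = k_B/k_C = (A_B/A_C)·exp[(E_C−E_B)/(RT)].
(E_C−E_B)/(RT) = (106−90.1)×10³/(8.314×779) = 15900/6477 = 2.455.
k_B/k_C = (6.25×10^12/4.20×10^12)·exp(2.455) = 1.488 × 11.65 = 17.3.
Since E_B < E_C, lowering the temperature improves selectivity toward B.

17.3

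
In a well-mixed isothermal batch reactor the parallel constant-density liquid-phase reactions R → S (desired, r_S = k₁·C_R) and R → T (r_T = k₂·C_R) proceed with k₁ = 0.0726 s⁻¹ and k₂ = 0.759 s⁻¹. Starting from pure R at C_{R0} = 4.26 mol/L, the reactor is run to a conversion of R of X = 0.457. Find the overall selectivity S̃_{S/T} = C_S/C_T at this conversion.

C_R = C_{R0}(1−X) = 2.313 mol/L.
Both paths are first order in R, so the instantaneous fraction to S is constant: dC_S/d(−C_R) = k₁/(k₁+k₂) = 0.08730.
C_S = 0.08730·(C_{R0}−C_R) = 0.08730×1.947 = 0.170 mol/L.
C_T = (C_{R0}−C_R)−C_S = 1.777 mol/L; S̃_{S/T} = 0.1700/1.777 = 0.0957.

0.0957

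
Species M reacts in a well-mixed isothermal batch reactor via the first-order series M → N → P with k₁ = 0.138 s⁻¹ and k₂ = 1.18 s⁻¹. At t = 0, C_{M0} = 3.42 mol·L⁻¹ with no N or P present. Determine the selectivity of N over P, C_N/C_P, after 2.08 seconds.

0.545

For first-order series with pure M initially, C_N(t) = k₁C_{M0}/(k₂−k₁)·(e^(−k₁t) − e^(−k₂t)).
e^(−k₁t) = e^(−0.138×2.08) = e^(−0.2870) = 0.7505; e^(−k₂t) = e^(−2.454) = 0.08591.
C_N = 0.138×3.42/(1.18−0.138) × (0.7505−0.08591) = 0.4529×0.6646 = 0.3010 mol·L⁻¹.
C_M = C_{M0}e^(−k₁t) = 2.567 mol·L⁻¹, so C_P = C_{M0}−C_M−C_N = 0.5523 mol·L⁻¹; C_N/C_P = 0.545.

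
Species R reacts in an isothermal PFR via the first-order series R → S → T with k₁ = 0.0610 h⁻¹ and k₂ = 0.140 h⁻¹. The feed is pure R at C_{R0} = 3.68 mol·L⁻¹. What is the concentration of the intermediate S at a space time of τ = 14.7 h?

0.796 mol·L⁻¹

For first-order series with pure R initially, C_S(τ) = k₁C_{R0}/(k₂−k₁)·(e^(−k₁τ) − e^(−k₂τ)).
e^(−k₁τ) = e^(−0.0610×14.7) = e^(−0.8967) = 0.4079; e^(−k₂τ) = e^(−2.058) = 0.1277.
C_S = 0.0610×3.68/(0.140−0.0610) × (0.4079−0.1277) = 2.842×0.2802 = 0.7962 mol·L⁻¹.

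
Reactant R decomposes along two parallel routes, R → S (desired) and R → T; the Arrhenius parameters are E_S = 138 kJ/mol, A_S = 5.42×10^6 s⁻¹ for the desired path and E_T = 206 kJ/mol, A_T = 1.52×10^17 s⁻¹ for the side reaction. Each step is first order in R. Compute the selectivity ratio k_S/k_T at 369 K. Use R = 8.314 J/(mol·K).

k_S/k_T = (A_S/A_T)·exp[−(E_S−E_T)/(RT)] = (A_S/A_T)·exp[(E_T−E_S)/(RT)].
(E_T−E_S)/(RT) = (206−138)×10³/(8.314×369) = 68000/3068 = 22.17.
k_S/k_T = (5.42×10^6/1.52×10^17)·exp(22.17) = 3.566×10^-11 × 4.229×10^9 = 0.151.
Since E_S < E_T, lowering the temperature improves selectivity toward S.

0.151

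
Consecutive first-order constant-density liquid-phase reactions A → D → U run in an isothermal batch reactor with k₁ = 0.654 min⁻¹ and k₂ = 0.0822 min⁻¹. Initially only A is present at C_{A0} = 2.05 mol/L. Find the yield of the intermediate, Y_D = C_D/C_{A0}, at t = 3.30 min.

Solving the coupled first-order balances gives C_D(t) = [k₁/(k₂−k₁)]·C_{A0}·(e^(−k₁t) − e^(−k₂t)).
e^(−k₁t) = e^(−0.654×3.30) = e^(−2.158) = 0.1155; e^(−k₂t) = e^(−0.2713) = 0.7624.
C_D = 0.654×2.05/(0.0822−0.654) × (0.1155−0.7624) = (-2.345)×(-0.6469) = 1.517 mol/L.
Y_D = C_D/C_{A0} = 1.517/2.05 = 0.740.

0.740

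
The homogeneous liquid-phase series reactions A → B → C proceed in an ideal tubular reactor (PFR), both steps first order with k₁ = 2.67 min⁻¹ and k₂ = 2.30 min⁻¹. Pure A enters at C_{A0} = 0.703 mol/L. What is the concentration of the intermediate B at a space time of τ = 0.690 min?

The intermediate concentration in a first-order A→B→C sequence is C_B = k₁C_{A0}(e^(−k₁τ) − e^(−k₂τ))/(k₂−k₁).
e^(−k₁τ) = e^(−2.67×0.690) = e^(−1.842) = 0.1585; e^(−k₂τ) = e^(−1.587) = 0.2045.
C_B = 2.67×0.703/(2.30−2.67) × (0.1585−0.2045) = (-5.073)×(-0.04609) = 0.2338 mol/L.

0.234 mol/L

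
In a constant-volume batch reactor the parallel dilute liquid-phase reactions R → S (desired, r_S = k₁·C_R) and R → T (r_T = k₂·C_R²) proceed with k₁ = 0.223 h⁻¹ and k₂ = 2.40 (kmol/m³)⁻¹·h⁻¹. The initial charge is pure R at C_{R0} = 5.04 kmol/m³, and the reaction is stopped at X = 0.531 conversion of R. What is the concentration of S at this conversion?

0.0685 kmol/m³

C_R = C_{R0}(1−X) = 2.364 kmol/m³.
Along a PFR/batch, dC_S/dC_R = −r_S/(r_S+r_T) = −k₁/(k₁+k₂·C_R).
Integrating from C_{R0} to C_R: C_S = (0.223/2.40)·ln[(0.223+2.40·5.04)/(0.223+2.40·2.36)] = 0.09292·ln(12.32/5.896) = 0.06847 kmol/m³.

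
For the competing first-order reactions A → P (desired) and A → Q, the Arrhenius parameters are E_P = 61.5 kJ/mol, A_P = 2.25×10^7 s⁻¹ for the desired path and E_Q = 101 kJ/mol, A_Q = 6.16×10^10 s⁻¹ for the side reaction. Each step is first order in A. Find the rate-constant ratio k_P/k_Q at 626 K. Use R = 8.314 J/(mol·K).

Since both paths have the same order in A, the concentration cancels and S_{P/Q} = k_P/k_Q = (A_P/A_Q)·exp[(E_Q−E_P)/(RT)].
(E_Q−E_P)/(RT) = (101−61.5)×10³/(8.314×626) = 39500/5205 = 7.589.
k_P/k_Q = (2.25×10^7/6.16×10^10)·exp(7.589) = 3.653×10^-4 × 1977 = 0.722.

0.722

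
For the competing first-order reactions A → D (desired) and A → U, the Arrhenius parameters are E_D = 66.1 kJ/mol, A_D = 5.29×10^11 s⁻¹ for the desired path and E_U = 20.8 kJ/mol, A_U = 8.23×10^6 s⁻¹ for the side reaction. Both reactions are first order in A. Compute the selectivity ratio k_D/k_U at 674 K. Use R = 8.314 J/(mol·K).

19.8

With equal orders, S_{D/U} = k_D/k_U = (A_D/A_U)·exp[(E_U−E_D)/(RT)].
(E_U−E_D)/(RT) = (20.8−66.1)×10³/(8.314×674) = -45300/5604 = -8.084.
k_D/k_U = (5.29×10^11/8.23×10^6)·exp(-8.084) = 64277 × 3.084×10^-4 = 19.8.
Since E_D > E_U, raising the temperature improves selectivity toward D.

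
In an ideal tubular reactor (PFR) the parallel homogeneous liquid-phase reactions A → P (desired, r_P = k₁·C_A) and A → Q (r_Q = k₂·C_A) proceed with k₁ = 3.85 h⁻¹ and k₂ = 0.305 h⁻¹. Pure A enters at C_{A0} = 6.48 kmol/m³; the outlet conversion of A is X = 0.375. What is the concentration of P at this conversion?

2.25 kmol/m³

C_A = C_{A0}(1−X) = 4.050 kmol/m³.
Both paths are first order in A, so the instantaneous fraction to P is constant: dC_P/d(−C_A) = k₁/(k₁+k₂) = 0.9266.
C_P = 0.9266·(C_{A0}−C_A) = 0.9266×2.430 = 2.25 kmol/m³.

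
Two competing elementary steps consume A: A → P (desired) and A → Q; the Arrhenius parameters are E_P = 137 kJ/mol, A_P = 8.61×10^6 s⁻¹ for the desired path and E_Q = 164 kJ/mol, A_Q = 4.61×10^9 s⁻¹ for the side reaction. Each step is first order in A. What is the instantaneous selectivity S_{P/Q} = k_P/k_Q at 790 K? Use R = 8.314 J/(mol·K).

0.114

Since both paths have the same order in A, the concentration cancels and S_{P/Q} = k_P/k_Q = (A_P/A_Q)·exp[(E_Q−E_P)/(RT)].
(E_Q−E_P)/(RT) = (164−137)×10³/(8.314×790) = 27000/6568 = 4.111.
k_P/k_Q = (8.61×10^6/4.61×10^9)·exp(4.111) = 0.001868 × 61.00 = 0.114.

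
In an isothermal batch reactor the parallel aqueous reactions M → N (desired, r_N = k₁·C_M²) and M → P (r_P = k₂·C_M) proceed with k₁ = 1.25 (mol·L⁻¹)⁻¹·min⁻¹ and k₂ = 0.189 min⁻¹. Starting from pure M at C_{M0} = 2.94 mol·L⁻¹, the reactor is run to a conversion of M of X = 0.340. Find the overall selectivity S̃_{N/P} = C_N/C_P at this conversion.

C_M = C_{M0}(1−X) = 1.940 mol·L⁻¹.
Along a PFR/batch, dC_P/dC_M = −r_P/(r_N+r_P) = −k₂/(k₂+k₁·C_M).
Integrating from C_{M0} to C_M: C_P = (0.189/1.25)·ln[(0.189+1.25·2.94)/(0.189+1.25·1.94)] = 0.1512·ln(3.864/2.614) = 0.05906 mol·L⁻¹.
Then C_N = (C_{M0}−C_M) − C_P = 0.9996 − 0.05906 = 0.9405 mol·L⁻¹.
S̃_{N/P} = C_N/C_P = 0.9405/0.05906 = 15.9.

15.9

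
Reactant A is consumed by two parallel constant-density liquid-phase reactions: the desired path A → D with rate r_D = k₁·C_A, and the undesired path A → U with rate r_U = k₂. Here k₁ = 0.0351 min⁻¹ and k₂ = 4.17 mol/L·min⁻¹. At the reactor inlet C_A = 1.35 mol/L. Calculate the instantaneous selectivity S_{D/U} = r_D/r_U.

S_{D/U} = r_D/r_U = (k₁·C_A)/(k₂) = (k₁/k₂)·C_A.
= (0.0351×1.350) / (4.17) = 0.04739/4.170 = 0.0114.

0.0114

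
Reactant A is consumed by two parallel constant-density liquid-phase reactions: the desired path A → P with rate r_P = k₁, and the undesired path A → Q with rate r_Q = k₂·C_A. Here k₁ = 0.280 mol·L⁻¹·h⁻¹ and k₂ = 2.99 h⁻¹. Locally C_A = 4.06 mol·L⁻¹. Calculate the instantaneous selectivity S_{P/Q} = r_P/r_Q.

S_{P/Q} = r_P/r_Q = (k₁)/(k₂·C_A) = (k₁/k₂)·C_A⁻¹.
= (0.280) / (2.99×4.060) = 0.2800/12.14 = 0.0231.

0.0231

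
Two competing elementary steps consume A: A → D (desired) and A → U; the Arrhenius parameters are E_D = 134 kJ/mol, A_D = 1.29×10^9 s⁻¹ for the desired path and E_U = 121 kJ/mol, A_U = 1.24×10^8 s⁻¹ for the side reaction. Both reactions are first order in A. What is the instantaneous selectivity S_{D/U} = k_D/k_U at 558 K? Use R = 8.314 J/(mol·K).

k_D/k_U = (A_D/A_U)·exp[−(E_D−E_U)/(RT)] = (A_D/A_U)·exp[(E_U−E_D)/(RT)].
(E_U−E_D)/(RT) = (121−134)×10³/(8.314×558) = -13000/4639 = -2.802.
k_D/k_U = (1.29×10^9/1.24×10^8)·exp(-2.802) = 10.40 × 0.06068 = 0.631.
Since E_D > E_U, raising the temperature improves selectivity toward D.

0.631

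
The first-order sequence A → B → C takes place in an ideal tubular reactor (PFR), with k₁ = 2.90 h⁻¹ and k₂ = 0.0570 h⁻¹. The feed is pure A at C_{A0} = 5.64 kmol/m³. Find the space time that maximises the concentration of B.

1.38 h

Setting dC_B/dτ = 0 gives τ_opt = ln(k₂/k₁)/(k₂−k₁).
= ln(0.0570/2.90)/(0.0570−2.90) = ln(0.01966)/-2.843 = -3.929/-2.843 = 1.38 h.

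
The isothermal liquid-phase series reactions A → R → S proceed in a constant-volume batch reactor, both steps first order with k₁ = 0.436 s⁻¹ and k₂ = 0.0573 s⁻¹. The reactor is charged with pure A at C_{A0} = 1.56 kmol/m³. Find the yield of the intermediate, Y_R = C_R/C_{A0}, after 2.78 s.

0.639

Solving the coupled first-order balances gives C_R(t) = [k₁/(k₂−k₁)]·C_{A0}·(e^(−k₁t) − e^(−k₂t)).
e^(−k₁t) = e^(−0.436×2.78) = e^(−1.212) = 0.2976; e^(−k₂t) = e^(−0.1593) = 0.8527.
C_R = 0.436×1.56/(0.0573−0.436) × (0.2976−0.8527) = (-1.796)×(-0.5552) = 0.9971 kmol/m³.
Y_R = C_R/C_{A0} = 0.9971/1.56 = 0.639.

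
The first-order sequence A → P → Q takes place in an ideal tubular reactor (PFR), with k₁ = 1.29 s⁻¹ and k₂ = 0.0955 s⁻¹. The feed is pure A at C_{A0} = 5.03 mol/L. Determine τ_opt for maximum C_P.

For first-order series the maximum of C_P occurs at τ_opt = ln(k₂/k₁)/(k₂−k₁).
= ln(0.0955/1.29)/(0.0955−1.29) = ln(0.07403)/-1.195 = -2.603/-1.195 = 2.18 s.

2.18 s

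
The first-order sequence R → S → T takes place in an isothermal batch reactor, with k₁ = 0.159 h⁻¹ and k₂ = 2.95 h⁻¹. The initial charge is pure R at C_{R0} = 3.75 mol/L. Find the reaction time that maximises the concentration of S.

1.05 h

Setting dC_S/dt = 0 gives t_opt = ln(k₂/k₁)/(k₂−k₁).
= ln(2.95/0.159)/(2.95−0.159) = ln(18.55)/2.791 = 2.921/2.791 = 1.05 h.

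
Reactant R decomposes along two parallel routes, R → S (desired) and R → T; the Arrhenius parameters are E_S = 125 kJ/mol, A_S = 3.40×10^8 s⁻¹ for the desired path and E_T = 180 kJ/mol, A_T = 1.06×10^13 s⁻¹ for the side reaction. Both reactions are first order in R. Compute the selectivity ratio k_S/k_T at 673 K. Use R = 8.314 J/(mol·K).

k_S/k_T = (A_S/A_T)·exp[−(E_S−E_T)/(RT)] = (A_S/A_T)·exp[(E_T−E_S)/(RT)].
(E_T−E_S)/(RT) = (180−125)×10³/(8.314×673) = 55000/5595 = 9.830.
k_S/k_T = (3.40×10^8/1.06×10^13)·exp(9.830) = 3.208×10^-5 × 18576 = 0.596.

0.596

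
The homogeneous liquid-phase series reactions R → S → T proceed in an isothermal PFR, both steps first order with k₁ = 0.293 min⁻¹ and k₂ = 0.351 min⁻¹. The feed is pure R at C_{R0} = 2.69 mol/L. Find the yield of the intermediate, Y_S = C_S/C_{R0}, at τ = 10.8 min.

0.0993

The intermediate concentration in a first-order A→B→C sequence is C_S = k₁C_{R0}(e^(−k₁τ) − e^(−k₂τ))/(k₂−k₁).
e^(−k₁τ) = e^(−0.293×10.8) = e^(−3.164) = 0.04224; e^(−k₂τ) = e^(−3.791) = 0.02258.
C_S = 0.293×2.69/(0.351−0.293) × (0.04224−0.02258) = 13.59×0.01966 = 0.2672 mol/L.
Y_S = C_S/C_{R0} = 0.2672/2.69 = 0.0993.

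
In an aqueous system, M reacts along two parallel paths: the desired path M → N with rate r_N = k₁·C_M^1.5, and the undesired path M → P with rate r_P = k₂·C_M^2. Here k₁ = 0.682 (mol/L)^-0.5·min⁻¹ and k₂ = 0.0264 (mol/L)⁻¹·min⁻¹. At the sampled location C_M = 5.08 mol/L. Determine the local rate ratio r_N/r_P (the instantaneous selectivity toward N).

11.5

S_{N/P} = r_N/r_P = (k₁·C_M^1.5)/(k₂·C_M^2) = (k₁/k₂)·C_M^-0.5.
= (0.682×5.080^1.5) / (0.0264×5.080^2) = 7.809/0.6813 = 11.5.
The undesired path is higher order in M, so low C_M (CSTR or dilute feed) favours N.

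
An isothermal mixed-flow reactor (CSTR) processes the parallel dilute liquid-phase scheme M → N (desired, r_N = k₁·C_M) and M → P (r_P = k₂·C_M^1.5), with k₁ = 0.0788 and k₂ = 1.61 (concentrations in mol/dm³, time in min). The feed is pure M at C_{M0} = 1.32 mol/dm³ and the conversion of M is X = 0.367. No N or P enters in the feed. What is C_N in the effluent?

0.0246 mol/dm³

Exit C_M = C_{M0}(1−X) = 1.32×0.633 = 0.8356 mol/dm³.
Rates in a CSTR are evaluated at the outlet concentration: r_N = 0.0788×0.8356 = 0.06584, r_P = 1.61×0.8356^1.5 = 1.230.
Fraction of consumed M going to N: r_N/(r_N+r_P) = 0.05082.
C_N = 0.05082·C_{M0}·X = 0.05082×1.32×0.367 = 0.0246 mol/dm³.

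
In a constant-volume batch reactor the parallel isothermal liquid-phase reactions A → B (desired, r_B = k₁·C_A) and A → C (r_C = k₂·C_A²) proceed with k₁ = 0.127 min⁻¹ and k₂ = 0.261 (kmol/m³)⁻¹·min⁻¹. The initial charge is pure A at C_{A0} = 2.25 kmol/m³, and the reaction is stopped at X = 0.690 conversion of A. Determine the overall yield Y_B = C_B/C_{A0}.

0.181

C_A = C_{A0}(1−X) = 0.6975 kmol/m³.
Along a PFR/batch, dC_B/dC_A = −r_B/(r_B+r_C) = −k₁/(k₁+k₂·C_A).
Integrating from C_{A0} to C_A: C_B = (0.127/0.261)·ln[(0.127+0.261·2.25)/(0.127+0.261·0.698)] = 0.4866·ln(0.7143/0.3090) = 0.4076 kmol/m³.
Y_B = C_B/C_{A0} = 0.4076/2.25 = 0.181.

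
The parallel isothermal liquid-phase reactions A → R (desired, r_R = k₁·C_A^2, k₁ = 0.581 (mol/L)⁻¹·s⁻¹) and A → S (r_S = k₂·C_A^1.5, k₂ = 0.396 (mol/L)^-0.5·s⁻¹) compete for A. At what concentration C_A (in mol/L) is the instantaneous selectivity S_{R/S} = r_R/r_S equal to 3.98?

7.36 mol/L

S_{R/S} = (k₁/k₂)·C_A^0.5 ⇒ C_A = (S·k₂/k₁)^(2).
= (3.98×0.396/0.581)^(2) = (2.713)^(2) = 7.36 mol/L.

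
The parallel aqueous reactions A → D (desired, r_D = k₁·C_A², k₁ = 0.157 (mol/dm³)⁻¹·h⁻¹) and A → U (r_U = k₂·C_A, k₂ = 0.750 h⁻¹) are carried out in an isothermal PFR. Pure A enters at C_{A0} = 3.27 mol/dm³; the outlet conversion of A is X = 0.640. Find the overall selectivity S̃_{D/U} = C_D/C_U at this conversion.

0.454

C_A = C_{A0}(1−X) = 1.177 mol/dm³.
Along a PFR/batch, dC_U/dC_A = −r_U/(r_D+r_U) = −k₂/(k₂+k₁·C_A).
Integrating from C_{A0} to C_A: C_U = (0.750/0.157)·ln[(0.750+0.157·3.27)/(0.750+0.157·1.18)] = 4.777·ln(1.263/0.9348) = 1.439 mol/dm³.
Then C_D = (C_{A0}−C_A) − C_U = 2.093 − 1.439 = 0.6539 mol/dm³.
S̃_{D/U} = C_D/C_U = 0.6539/1.439 = 0.454.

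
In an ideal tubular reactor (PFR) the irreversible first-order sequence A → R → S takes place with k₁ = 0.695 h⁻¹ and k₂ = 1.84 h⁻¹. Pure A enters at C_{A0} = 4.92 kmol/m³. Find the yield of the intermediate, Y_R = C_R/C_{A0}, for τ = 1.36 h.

For first-order series with pure A initially, C_R(τ) = k₁C_{A0}/(k₂−k₁)·(e^(−k₁τ) − e^(−k₂τ)).
e^(−k₁τ) = e^(−0.695×1.36) = e^(−0.9452) = 0.3886; e^(−k₂τ) = e^(−2.502) = 0.08189.
C_R = 0.695×4.92/(1.84−0.695) × (0.3886−0.08189) = 2.986×0.3067 = 0.9160 kmol/m³.
Y_R = C_R/C_{A0} = 0.9160/4.92 = 0.186.

0.186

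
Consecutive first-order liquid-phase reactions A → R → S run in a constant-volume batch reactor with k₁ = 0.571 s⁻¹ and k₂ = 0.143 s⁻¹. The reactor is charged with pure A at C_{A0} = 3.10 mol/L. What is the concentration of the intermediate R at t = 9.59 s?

For first-order series with pure A initially, C_R(t) = k₁C_{A0}/(k₂−k₁)·(e^(−k₁t) − e^(−k₂t)).
e^(−k₁t) = e^(−0.571×9.59) = e^(−5.476) = 0.004187; e^(−k₂t) = e^(−1.371) = 0.2538.
C_R = 0.571×3.10/(0.143−0.571) × (0.004187−0.2538) = (-4.136)×(-0.2496) = 1.032 mol/L.

1.03 mol/L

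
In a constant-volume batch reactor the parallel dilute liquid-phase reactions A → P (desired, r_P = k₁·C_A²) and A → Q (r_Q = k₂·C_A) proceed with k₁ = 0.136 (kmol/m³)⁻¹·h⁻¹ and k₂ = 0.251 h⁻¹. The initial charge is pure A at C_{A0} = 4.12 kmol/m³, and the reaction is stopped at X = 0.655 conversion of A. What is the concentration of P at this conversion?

1.59 kmol/m³

C_A = C_{A0}(1−X) = 1.421 kmol/m³.
Along a PFR/batch, dC_Q/dC_A = −r_Q/(r_P+r_Q) = −k₂/(k₂+k₁·C_A).
Integrating from C_{A0} to C_A: C_Q = (0.251/0.136)·ln[(0.251+0.136·4.12)/(0.251+0.136·1.42)] = 1.846·ln(0.8113/0.4443) = 1.111 kmol/m³.
Then C_P = (C_{A0}−C_A) − C_Q = 2.699 − 1.111 = 1.587 kmol/m³.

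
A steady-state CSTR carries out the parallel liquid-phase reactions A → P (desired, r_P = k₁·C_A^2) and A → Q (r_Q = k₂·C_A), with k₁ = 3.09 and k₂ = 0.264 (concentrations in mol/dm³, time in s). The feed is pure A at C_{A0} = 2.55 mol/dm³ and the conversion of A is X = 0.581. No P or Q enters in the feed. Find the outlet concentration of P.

1.37 mol/dm³

Exit C_A = C_{A0}(1−X) = 2.55×0.419 = 1.068 mol/dm³.
A CSTR operates uniformly at the exit composition, giving r_P = 3.527 and r_Q = 0.2821 (each k·C_A^n at C_A = 1.068).
Fraction of consumed A going to P: r_P/(r_P+r_Q) = 0.9260.
C_P = 0.9260·C_{A0}·X = 0.9260×2.55×0.581 = 1.37 mol/dm³.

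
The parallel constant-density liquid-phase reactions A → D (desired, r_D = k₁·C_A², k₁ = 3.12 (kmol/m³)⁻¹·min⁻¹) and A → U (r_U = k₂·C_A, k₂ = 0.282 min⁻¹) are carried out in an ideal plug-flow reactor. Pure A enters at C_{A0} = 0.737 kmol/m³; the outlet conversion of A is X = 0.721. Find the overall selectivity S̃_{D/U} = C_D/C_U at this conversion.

C_A = C_{A0}(1−X) = 0.2056 kmol/m³.
Along a PFR/batch, dC_U/dC_A = −r_U/(r_D+r_U) = −k₂/(k₂+k₁·C_A).
Integrating from C_{A0} to C_A: C_U = (0.282/3.12)·ln[(0.282+3.12·0.737)/(0.282+3.12·0.206)] = 0.09038·ln(2.581/0.9235) = 0.09290 kmol/m³.
Then C_D = (C_{A0}−C_A) − C_U = 0.5314 − 0.09290 = 0.4385 kmol/m³.
S̃_{D/U} = C_D/C_U = 0.4385/0.09290 = 4.72.

4.72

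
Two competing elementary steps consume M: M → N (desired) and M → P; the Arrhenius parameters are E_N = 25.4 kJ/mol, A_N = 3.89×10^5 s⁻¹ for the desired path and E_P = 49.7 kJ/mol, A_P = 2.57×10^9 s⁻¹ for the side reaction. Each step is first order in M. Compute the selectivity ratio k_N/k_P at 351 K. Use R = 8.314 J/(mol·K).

With equal orders, S_{N/P} = k_N/k_P = (A_N/A_P)·exp[(E_P−E_N)/(RT)].
(E_P−E_N)/(RT) = (49.7−25.4)×10³/(8.314×351) = 24300/2918 = 8.327.
k_N/k_P = (3.89×10^5/2.57×10^9)·exp(8.327) = 1.514×10^-4 × 4134 = 0.626.

0.626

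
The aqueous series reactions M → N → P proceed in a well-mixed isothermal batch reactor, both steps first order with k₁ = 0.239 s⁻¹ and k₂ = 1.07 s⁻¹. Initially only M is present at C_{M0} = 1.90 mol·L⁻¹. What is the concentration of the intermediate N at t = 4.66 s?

Solving the coupled first-order balances gives C_N(t) = [k₁/(k₂−k₁)]·C_{M0}·(e^(−k₁t) − e^(−k₂t)).
e^(−k₁t) = e^(−0.239×4.66) = e^(−1.114) = 0.3283; e^(−k₂t) = e^(−4.986) = 0.006832.
C_N = 0.239×1.90/(1.07−0.239) × (0.3283−0.006832) = 0.5465×0.3215 = 0.1757 mol·L⁻¹.

0.176 mol·L⁻¹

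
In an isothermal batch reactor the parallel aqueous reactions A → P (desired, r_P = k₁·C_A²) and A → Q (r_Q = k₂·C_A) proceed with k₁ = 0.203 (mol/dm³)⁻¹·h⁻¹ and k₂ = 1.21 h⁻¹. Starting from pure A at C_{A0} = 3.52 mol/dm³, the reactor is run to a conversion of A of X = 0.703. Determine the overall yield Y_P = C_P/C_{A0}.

C_A = C_{A0}(1−X) = 1.045 mol/dm³.
Along a PFR/batch, dC_Q/dC_A = −r_Q/(r_P+r_Q) = −k₂/(k₂+k₁·C_A).
Integrating from C_{A0} to C_A: C_Q = (1.21/0.203)·ln[(1.21+0.203·3.52)/(1.21+0.203·1.05)] = 5.961·ln(1.925/1.422) = 1.803 mol/dm³.
Then C_P = (C_{A0}−C_A) − C_Q = 2.475 − 1.803 = 0.6716 mol/dm³.
Y_P = C_P/C_{A0} = 0.6716/3.52 = 0.191.

0.191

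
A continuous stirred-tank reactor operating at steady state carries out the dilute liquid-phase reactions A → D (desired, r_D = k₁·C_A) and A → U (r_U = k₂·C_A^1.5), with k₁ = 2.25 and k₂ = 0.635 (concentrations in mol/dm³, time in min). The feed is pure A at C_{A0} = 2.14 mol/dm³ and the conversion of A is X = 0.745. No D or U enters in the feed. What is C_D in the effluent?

Exit C_A = C_{A0}(1−X) = 2.14×0.255 = 0.5457 mol/dm³.
Rates in a CSTR are evaluated at the outlet concentration: r_D = 2.25×0.5457 = 1.228, r_U = 0.635×0.5457^1.5 = 0.2560.
Fraction of consumed A going to D: r_D/(r_D+r_U) = 0.8275.
C_D = 0.8275·C_{A0}·X = 0.8275×2.14×0.745 = 1.32 mol/dm³.

1.32 mol/dm³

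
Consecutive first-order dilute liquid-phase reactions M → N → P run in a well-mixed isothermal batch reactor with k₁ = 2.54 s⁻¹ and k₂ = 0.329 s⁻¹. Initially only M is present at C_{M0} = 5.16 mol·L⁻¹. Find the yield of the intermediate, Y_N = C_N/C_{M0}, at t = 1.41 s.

For first-order series with pure M initially, C_N(t) = k₁C_{M0}/(k₂−k₁)·(e^(−k₁t) − e^(−k₂t)).
e^(−k₁t) = e^(−2.54×1.41) = e^(−3.581) = 0.02784; e^(−k₂t) = e^(−0.4639) = 0.6288.
C_N = 2.54×5.16/(0.329−2.54) × (0.02784−0.6288) = (-5.928)×(-0.6010) = 3.563 mol·L⁻¹.
Y_N = C_N/C_{M0} = 3.563/5.16 = 0.690.

0.690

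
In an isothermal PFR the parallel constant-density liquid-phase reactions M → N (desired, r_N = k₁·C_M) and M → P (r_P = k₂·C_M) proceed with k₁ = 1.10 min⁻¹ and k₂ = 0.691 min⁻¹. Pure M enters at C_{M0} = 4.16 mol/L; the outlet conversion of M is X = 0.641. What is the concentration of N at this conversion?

1.64 mol/L

C_M = C_{M0}(1−X) = 1.493 mol/L.
Both paths are first order in M, so the instantaneous fraction to N is constant: dC_N/d(−C_M) = k₁/(k₁+k₂) = 0.6142.
C_N = 0.6142·(C_{M0}−C_M) = 0.6142×2.667 = 1.64 mol/L.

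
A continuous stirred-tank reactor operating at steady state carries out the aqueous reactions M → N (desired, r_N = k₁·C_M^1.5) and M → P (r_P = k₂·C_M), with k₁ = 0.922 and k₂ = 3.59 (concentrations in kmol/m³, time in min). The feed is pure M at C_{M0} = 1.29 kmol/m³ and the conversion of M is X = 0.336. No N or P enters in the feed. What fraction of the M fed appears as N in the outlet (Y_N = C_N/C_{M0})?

0.0645

Exit C_M = C_{M0}(1−X) = 1.29×0.664 = 0.8566 kmol/m³.
A CSTR operates uniformly at the exit composition, giving r_N = 0.7309 and r_P = 3.075 (each k·C_M^n at C_M = 0.8566).
Fraction of consumed M going to N: r_N/(r_N+r_P) = 0.1920.
C_N = 0.1920·C_{M0}·X = 0.1920×1.29×0.336 = 0.0832 kmol/m³; Y_N = C_N/C_{M0} = 0.0645.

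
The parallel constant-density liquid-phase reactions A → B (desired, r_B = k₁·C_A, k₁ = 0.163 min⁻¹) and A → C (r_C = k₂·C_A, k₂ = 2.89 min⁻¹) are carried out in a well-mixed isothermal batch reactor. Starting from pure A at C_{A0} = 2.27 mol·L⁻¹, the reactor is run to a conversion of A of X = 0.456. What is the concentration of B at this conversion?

C_A = C_{A0}(1−X) = 1.235 mol·L⁻¹.
Both paths are first order in A, so the instantaneous fraction to B is constant: dC_B/d(−C_A) = k₁/(k₁+k₂) = 0.05339.
C_B = 0.05339·(C_{A0}−C_A) = 0.05339×1.035 = 0.0553 mol·L⁻¹.

0.0553 mol·L⁻¹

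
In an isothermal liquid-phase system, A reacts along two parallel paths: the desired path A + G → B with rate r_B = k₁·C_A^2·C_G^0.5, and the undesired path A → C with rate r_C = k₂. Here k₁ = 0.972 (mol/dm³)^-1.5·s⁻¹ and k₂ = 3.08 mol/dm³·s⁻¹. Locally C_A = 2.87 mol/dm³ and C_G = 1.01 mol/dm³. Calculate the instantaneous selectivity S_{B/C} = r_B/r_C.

2.61

S_{B/C} = r_B/r_C = (k₁·C_A^2·C_G^0.5)/(k₂) = (k₁/k₂)·C_A^2·C_G^0.5.
= (0.972×2.870^2×1.010^0.5) / (3.08) = 8.046/3.080 = 2.61.
Since the desired path is higher order in A, keeping C_A high (PFR or concentrated feed) favours B.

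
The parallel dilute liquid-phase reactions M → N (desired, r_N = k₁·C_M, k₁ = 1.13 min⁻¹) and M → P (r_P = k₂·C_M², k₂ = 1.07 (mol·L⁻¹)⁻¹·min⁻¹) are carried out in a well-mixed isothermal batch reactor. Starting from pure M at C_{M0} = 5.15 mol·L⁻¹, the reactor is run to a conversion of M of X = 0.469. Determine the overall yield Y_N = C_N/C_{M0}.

C_M = C_{M0}(1−X) = 2.735 mol·L⁻¹.
Along a PFR/batch, dC_N/dC_M = −r_N/(r_N+r_P) = −k₁/(k₁+k₂·C_M).
Integrating from C_{M0} to C_M: C_N = (1.13/1.07)·ln[(1.13+1.07·5.15)/(1.13+1.07·2.73)] = 1.056·ln(6.641/4.056) = 0.5206 mol·L⁻¹.
Y_N = C_N/C_{M0} = 0.5206/5.15 = 0.101.

0.101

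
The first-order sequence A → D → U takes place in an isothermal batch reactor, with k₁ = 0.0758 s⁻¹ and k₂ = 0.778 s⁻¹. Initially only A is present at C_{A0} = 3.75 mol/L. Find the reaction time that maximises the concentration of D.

3.32 s

For first-order series the maximum of C_D occurs at t_opt = ln(k₂/k₁)/(k₂−k₁).
= ln(0.778/0.0758)/(0.778−0.0758) = ln(10.26)/0.7022 = 2.329/0.7022 = 3.32 s.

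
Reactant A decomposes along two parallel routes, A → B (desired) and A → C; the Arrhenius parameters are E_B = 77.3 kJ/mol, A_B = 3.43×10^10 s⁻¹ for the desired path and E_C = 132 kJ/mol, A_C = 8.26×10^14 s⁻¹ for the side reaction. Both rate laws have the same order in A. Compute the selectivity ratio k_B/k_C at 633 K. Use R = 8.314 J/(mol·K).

1.36

Since both paths have the same order in A, the concentration cancels and S_{B/C} = k_B/k_C = (A_B/A_C)·exp[(E_C−E_B)/(RT)].
(E_C−E_B)/(RT) = (132−77.3)×10³/(8.314×633) = 54700/5263 = 10.39.
k_B/k_C = (3.43×10^10/8.26×10^14)·exp(10.39) = 4.153×10^-5 × 32656 = 1.36.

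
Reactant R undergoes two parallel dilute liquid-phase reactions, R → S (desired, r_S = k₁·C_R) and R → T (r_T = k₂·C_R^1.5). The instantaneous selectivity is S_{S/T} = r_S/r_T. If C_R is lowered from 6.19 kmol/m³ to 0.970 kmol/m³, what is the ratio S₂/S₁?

S_{S/T} = (k₁/k₂)·C_R^-0.5, so S₂/S₁ = (C_{R,2}/C_{R,1})^-0.5.
= (0.970/6.19)^(-0.5) = (0.1567)^(-0.5) = 2.53.

2.53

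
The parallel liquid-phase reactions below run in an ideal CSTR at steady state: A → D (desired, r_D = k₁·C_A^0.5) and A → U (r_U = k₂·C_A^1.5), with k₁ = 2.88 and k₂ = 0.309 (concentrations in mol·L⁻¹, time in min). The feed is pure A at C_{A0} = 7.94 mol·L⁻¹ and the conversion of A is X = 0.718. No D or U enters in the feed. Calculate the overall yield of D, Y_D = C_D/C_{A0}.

0.579

Exit C_A = C_{A0}(1−X) = 7.94×0.282 = 2.239 mol·L⁻¹.
A CSTR operates uniformly at the exit composition, giving r_D = 4.310 and r_U = 1.035 (each k·C_A^n at C_A = 2.239).
Fraction of consumed A going to D: r_D/(r_D+r_U) = 0.8063.
C_D = 0.8063·C_{A0}·X = 0.8063×7.94×0.718 = 4.60 mol·L⁻¹; Y_D = C_D/C_{A0} = 0.579.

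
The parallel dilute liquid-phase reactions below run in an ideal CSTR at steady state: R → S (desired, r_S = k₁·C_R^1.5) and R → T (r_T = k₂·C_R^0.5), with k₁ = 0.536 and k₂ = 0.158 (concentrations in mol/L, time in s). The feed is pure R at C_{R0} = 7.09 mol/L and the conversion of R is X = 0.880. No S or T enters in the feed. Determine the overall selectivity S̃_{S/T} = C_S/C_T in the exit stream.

2.89

Exit C_R = C_{R0}(1−X) = 7.09×0.120 = 0.8508 mol/L.
Rates in a CSTR are evaluated at the outlet concentration: r_S = 0.536×0.8508^1.5 = 0.4206, r_T = 0.158×0.8508^0.5 = 0.1457.
Overall selectivity = C_S/C_T = r_Sτ/(r_Tτ) = r_S/r_T = 2.89.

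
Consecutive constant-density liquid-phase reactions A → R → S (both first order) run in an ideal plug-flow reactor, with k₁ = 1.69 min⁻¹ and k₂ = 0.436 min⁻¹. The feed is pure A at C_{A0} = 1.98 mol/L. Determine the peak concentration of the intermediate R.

At the optimum, C_{R,max}/C_{A0} = (k₁/k₂)^[k₂/(k₂−k₁)].
= (1.69/0.436)^(0.436/(0.436−1.69)) = (3.876)^(-0.3477) = 0.6243.
C_{R,max} = 0.6243×1.98 = 1.24 mol/L.

1.24 mol/L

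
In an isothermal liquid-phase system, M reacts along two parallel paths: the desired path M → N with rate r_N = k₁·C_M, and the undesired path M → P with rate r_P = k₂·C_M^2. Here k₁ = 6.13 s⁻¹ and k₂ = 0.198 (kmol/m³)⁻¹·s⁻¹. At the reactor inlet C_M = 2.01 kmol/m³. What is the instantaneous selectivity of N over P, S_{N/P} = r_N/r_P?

S_{N/P} = r_N/r_P = (k₁·C_M)/(k₂·C_M^2) = (k₁/k₂)·C_M⁻¹.
= (6.13×2.010) / (0.198×2.010^2) = 12.32/0.7999 = 15.4.
The undesired path is higher order in M, so low C_M (CSTR or dilute feed) favours N.

15.4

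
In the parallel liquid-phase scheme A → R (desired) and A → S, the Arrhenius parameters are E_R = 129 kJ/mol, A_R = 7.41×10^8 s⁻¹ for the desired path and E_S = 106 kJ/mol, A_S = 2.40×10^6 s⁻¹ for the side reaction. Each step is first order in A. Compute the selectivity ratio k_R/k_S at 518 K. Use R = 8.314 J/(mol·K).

1.48

k_R/k_S = (A_R/A_S)·exp[−(E_R−E_S)/(RT)] = (A_R/A_S)·exp[(E_S−E_R)/(RT)].
(E_S−E_R)/(RT) = (106−129)×10³/(8.314×518) = -23000/4307 = -5.341.
k_R/k_S = (7.41×10^8/2.40×10^6)·exp(-5.341) = 308.8 × 0.004793 = 1.48.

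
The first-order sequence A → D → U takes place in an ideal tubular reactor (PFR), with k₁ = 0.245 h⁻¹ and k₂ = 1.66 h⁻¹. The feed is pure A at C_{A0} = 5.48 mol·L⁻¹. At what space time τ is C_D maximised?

1.35 h

The intermediate peaks when r₁ = r₂, i.e. k₁e^(−k₁τ) = k₂e^(−k₂τ), giving τ_opt = ln(k₂/k₁)/(k₂−k₁).
= ln(1.66/0.245)/(1.66−0.245) = ln(6.776)/1.415 = 1.913/1.415 = 1.35 h.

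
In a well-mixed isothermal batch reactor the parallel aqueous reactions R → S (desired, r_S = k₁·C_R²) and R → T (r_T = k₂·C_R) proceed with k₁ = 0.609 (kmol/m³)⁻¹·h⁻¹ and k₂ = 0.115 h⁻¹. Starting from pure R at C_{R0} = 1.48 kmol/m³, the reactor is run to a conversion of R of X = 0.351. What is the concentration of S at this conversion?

0.449 kmol/m³

C_R = C_{R0}(1−X) = 0.9605 kmol/m³.
Along a PFR/batch, dC_T/dC_R = −r_T/(r_S+r_T) = −k₂/(k₂+k₁·C_R).
Integrating from C_{R0} to C_R: C_T = (0.115/0.609)·ln[(0.115+0.609·1.48)/(0.115+0.609·0.961)] = 0.1888·ln(1.016/0.7000) = 0.07042 kmol/m³.
Then C_S = (C_{R0}−C_R) − C_T = 0.5195 − 0.07042 = 0.4491 kmol/m³.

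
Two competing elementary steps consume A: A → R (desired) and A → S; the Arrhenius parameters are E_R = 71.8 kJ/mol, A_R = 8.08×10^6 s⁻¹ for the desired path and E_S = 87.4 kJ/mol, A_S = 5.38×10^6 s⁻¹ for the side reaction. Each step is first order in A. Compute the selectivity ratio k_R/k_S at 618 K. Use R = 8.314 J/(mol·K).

Since both paths have the same order in A, the concentration cancels and S_{R/S} = k_R/k_S = (A_R/A_S)·exp[(E_S−E_R)/(RT)].
(E_S−E_R)/(RT) = (87.4−71.8)×10³/(8.314×618) = 15600/5138 = 3.036.
k_R/k_S = (8.08×10^6/5.38×10^6)·exp(3.036) = 1.502 × 20.83 = 31.3.

31.3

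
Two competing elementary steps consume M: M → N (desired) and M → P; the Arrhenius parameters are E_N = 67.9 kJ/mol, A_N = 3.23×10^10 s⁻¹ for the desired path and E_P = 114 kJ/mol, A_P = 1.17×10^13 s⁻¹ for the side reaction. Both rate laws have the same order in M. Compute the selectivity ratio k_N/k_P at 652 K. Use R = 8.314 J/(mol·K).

13.6

k_N/k_P = (A_N/A_P)·exp[−(E_N−E_P)/(RT)] = (A_N/A_P)·exp[(E_P−E_N)/(RT)].
(E_P−E_N)/(RT) = (114−67.9)×10³/(8.314×652) = 46100/5421 = 8.504.
k_N/k_P = (3.23×10^10/1.17×10^13)·exp(8.504) = 0.002761 × 4936 = 13.6.
Since E_N < E_P, lowering the temperature improves selectivity toward N.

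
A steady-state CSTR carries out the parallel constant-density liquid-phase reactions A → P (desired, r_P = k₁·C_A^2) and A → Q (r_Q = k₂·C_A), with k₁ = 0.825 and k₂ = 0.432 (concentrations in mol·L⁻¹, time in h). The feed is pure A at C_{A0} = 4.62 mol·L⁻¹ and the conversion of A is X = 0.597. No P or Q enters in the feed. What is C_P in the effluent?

Exit C_A = C_{A0}(1−X) = 4.62×0.403 = 1.862 mol·L⁻¹.
A CSTR operates uniformly at the exit composition, giving r_P = 2.860 and r_Q = 0.8043 (each k·C_A^n at C_A = 1.862).
Fraction of consumed A going to P: r_P/(r_P+r_Q) = 0.7805.
C_P = 0.7805·C_{A0}·X = 0.7805×4.62×0.597 = 2.15 mol·L⁻¹.

2.15 mol·L⁻¹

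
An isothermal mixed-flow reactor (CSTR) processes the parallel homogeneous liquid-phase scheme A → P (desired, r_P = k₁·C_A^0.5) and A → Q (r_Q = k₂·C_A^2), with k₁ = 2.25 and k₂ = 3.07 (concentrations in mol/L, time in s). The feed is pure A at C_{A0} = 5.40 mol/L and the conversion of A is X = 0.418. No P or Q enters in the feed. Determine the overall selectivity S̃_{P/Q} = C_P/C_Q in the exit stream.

0.132

Exit C_A = C_{A0}(1−X) = 5.40×0.582 = 3.143 mol/L.
Rates in a CSTR are evaluated at the outlet concentration: r_P = 2.25×3.143^0.5 = 3.989, r_Q = 3.07×3.143^2 = 30.32.
Overall selectivity = C_P/C_Q = r_Pτ/(r_Qτ) = r_P/r_Q = 0.132.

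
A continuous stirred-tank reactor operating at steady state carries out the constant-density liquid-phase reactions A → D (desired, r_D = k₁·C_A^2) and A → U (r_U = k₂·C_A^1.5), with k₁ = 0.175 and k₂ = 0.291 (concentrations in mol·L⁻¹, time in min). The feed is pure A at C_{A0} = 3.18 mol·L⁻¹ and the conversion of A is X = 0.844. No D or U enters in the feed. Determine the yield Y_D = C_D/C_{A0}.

0.251

Exit C_A = C_{A0}(1−X) = 3.18×0.156 = 0.4961 mol·L⁻¹.
In a CSTR the entire volume is at exit conditions, so r_D = 0.175×0.4961^2 = 0.04307 and r_U = 0.291×0.4961^1.5 = 0.1017.
Fraction of consumed A going to D: r_D/(r_D+r_U) = 0.2975.
C_D = 0.2975·C_{A0}·X = 0.2975×3.18×0.844 = 0.799 mol·L⁻¹; Y_D = C_D/C_{A0} = 0.251.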